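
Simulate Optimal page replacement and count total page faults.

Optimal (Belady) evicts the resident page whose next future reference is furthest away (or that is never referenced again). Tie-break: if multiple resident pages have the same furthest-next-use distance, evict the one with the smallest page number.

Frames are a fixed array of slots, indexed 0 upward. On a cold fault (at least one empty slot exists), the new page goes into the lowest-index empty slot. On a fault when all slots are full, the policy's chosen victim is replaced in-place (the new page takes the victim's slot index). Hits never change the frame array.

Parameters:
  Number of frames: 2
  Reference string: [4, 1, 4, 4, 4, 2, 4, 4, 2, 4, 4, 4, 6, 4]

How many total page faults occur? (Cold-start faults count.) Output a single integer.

Answer: 4

Derivation:
Step 0: ref 4 → FAULT, frames=[4,-]
Step 1: ref 1 → FAULT, frames=[4,1]
Step 2: ref 4 → HIT, frames=[4,1]
Step 3: ref 4 → HIT, frames=[4,1]
Step 4: ref 4 → HIT, frames=[4,1]
Step 5: ref 2 → FAULT (evict 1), frames=[4,2]
Step 6: ref 4 → HIT, frames=[4,2]
Step 7: ref 4 → HIT, frames=[4,2]
Step 8: ref 2 → HIT, frames=[4,2]
Step 9: ref 4 → HIT, frames=[4,2]
Step 10: ref 4 → HIT, frames=[4,2]
Step 11: ref 4 → HIT, frames=[4,2]
Step 12: ref 6 → FAULT (evict 2), frames=[4,6]
Step 13: ref 4 → HIT, frames=[4,6]
Total faults: 4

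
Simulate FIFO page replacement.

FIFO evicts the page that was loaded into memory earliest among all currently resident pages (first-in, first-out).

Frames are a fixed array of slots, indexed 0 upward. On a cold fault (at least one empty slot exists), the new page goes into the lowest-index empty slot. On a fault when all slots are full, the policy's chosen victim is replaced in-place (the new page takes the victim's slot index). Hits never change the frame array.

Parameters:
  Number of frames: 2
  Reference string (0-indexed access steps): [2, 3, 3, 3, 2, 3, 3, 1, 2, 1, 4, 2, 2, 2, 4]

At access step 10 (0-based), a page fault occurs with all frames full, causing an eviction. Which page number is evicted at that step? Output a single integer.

Step 0: ref 2 -> FAULT, frames=[2,-]
Step 1: ref 3 -> FAULT, frames=[2,3]
Step 2: ref 3 -> HIT, frames=[2,3]
Step 3: ref 3 -> HIT, frames=[2,3]
Step 4: ref 2 -> HIT, frames=[2,3]
Step 5: ref 3 -> HIT, frames=[2,3]
Step 6: ref 3 -> HIT, frames=[2,3]
Step 7: ref 1 -> FAULT, evict 2, frames=[1,3]
Step 8: ref 2 -> FAULT, evict 3, frames=[1,2]
Step 9: ref 1 -> HIT, frames=[1,2]
Step 10: ref 4 -> FAULT, evict 1, frames=[4,2]
At step 10: evicted page 1

Answer: 1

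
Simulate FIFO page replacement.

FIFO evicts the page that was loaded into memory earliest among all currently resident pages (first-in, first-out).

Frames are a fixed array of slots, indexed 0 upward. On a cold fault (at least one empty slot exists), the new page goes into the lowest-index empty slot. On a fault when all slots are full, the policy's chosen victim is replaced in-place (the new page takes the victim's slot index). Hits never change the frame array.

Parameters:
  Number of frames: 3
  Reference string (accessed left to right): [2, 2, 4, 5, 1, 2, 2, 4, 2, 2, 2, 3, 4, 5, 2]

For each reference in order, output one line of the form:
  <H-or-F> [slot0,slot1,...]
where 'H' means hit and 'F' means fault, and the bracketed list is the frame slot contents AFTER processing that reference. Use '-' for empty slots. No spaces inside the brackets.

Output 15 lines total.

F [2,-,-]
H [2,-,-]
F [2,4,-]
F [2,4,5]
F [1,4,5]
F [1,2,5]
H [1,2,5]
F [1,2,4]
H [1,2,4]
H [1,2,4]
H [1,2,4]
F [3,2,4]
H [3,2,4]
F [3,5,4]
F [3,5,2]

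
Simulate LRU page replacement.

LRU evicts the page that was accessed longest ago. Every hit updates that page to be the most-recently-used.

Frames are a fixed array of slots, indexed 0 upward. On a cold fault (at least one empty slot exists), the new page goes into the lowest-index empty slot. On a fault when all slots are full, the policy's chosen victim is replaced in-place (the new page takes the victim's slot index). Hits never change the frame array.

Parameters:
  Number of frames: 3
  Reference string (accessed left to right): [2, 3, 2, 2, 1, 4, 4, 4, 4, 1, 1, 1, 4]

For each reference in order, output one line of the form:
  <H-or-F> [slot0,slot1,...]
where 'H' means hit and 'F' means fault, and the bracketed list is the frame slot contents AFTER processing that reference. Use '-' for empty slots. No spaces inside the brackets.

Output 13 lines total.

F [2,-,-]
F [2,3,-]
H [2,3,-]
H [2,3,-]
F [2,3,1]
F [2,4,1]
H [2,4,1]
H [2,4,1]
H [2,4,1]
H [2,4,1]
H [2,4,1]
H [2,4,1]
H [2,4,1]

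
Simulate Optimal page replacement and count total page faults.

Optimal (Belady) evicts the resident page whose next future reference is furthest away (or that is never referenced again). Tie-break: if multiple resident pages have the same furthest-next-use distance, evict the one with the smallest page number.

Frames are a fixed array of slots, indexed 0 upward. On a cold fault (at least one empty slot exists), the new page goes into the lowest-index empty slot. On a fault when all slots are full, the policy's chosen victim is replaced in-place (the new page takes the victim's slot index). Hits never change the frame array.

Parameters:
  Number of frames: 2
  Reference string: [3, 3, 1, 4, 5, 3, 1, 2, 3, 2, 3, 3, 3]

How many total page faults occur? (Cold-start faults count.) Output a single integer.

Answer: 6

Derivation:
Step 0: ref 3 → FAULT, frames=[3,-]
Step 1: ref 3 → HIT, frames=[3,-]
Step 2: ref 1 → FAULT, frames=[3,1]
Step 3: ref 4 → FAULT (evict 1), frames=[3,4]
Step 4: ref 5 → FAULT (evict 4), frames=[3,5]
Step 5: ref 3 → HIT, frames=[3,5]
Step 6: ref 1 → FAULT (evict 5), frames=[3,1]
Step 7: ref 2 → FAULT (evict 1), frames=[3,2]
Step 8: ref 3 → HIT, frames=[3,2]
Step 9: ref 2 → HIT, frames=[3,2]
Step 10: ref 3 → HIT, frames=[3,2]
Step 11: ref 3 → HIT, frames=[3,2]
Step 12: ref 3 → HIT, frames=[3,2]
Total faults: 6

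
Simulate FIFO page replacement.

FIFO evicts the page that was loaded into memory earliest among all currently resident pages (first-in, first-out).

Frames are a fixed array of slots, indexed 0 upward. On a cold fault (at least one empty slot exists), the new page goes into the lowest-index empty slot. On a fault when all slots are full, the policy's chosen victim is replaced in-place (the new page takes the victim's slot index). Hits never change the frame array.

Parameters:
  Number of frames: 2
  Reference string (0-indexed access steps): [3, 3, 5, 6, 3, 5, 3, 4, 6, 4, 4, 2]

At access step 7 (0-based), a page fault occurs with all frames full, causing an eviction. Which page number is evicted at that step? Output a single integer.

Answer: 3

Derivation:
Step 0: ref 3 -> FAULT, frames=[3,-]
Step 1: ref 3 -> HIT, frames=[3,-]
Step 2: ref 5 -> FAULT, frames=[3,5]
Step 3: ref 6 -> FAULT, evict 3, frames=[6,5]
Step 4: ref 3 -> FAULT, evict 5, frames=[6,3]
Step 5: ref 5 -> FAULT, evict 6, frames=[5,3]
Step 6: ref 3 -> HIT, frames=[5,3]
Step 7: ref 4 -> FAULT, evict 3, frames=[5,4]
At step 7: evicted page 3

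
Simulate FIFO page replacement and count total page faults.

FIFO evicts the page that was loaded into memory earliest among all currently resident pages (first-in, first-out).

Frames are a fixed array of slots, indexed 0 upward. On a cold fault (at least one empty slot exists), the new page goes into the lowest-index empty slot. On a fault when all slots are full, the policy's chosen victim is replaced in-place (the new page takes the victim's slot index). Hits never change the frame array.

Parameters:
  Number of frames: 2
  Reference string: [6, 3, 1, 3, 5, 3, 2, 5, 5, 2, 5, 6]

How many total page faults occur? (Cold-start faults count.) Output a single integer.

Answer: 8

Derivation:
Step 0: ref 6 → FAULT, frames=[6,-]
Step 1: ref 3 → FAULT, frames=[6,3]
Step 2: ref 1 → FAULT (evict 6), frames=[1,3]
Step 3: ref 3 → HIT, frames=[1,3]
Step 4: ref 5 → FAULT (evict 3), frames=[1,5]
Step 5: ref 3 → FAULT (evict 1), frames=[3,5]
Step 6: ref 2 → FAULT (evict 5), frames=[3,2]
Step 7: ref 5 → FAULT (evict 3), frames=[5,2]
Step 8: ref 5 → HIT, frames=[5,2]
Step 9: ref 2 → HIT, frames=[5,2]
Step 10: ref 5 → HIT, frames=[5,2]
Step 11: ref 6 → FAULT (evict 2), frames=[5,6]
Total faults: 8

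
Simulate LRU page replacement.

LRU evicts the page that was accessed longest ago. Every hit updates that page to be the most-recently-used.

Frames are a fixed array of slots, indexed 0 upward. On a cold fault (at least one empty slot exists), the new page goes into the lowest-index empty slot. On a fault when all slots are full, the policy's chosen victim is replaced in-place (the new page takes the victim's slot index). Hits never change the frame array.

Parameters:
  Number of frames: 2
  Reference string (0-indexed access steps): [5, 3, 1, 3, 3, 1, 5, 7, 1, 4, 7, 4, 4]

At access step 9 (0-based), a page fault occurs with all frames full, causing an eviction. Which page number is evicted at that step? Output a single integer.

Step 0: ref 5 -> FAULT, frames=[5,-]
Step 1: ref 3 -> FAULT, frames=[5,3]
Step 2: ref 1 -> FAULT, evict 5, frames=[1,3]
Step 3: ref 3 -> HIT, frames=[1,3]
Step 4: ref 3 -> HIT, frames=[1,3]
Step 5: ref 1 -> HIT, frames=[1,3]
Step 6: ref 5 -> FAULT, evict 3, frames=[1,5]
Step 7: ref 7 -> FAULT, evict 1, frames=[7,5]
Step 8: ref 1 -> FAULT, evict 5, frames=[7,1]
Step 9: ref 4 -> FAULT, evict 7, frames=[4,1]
At step 9: evicted page 7

Answer: 7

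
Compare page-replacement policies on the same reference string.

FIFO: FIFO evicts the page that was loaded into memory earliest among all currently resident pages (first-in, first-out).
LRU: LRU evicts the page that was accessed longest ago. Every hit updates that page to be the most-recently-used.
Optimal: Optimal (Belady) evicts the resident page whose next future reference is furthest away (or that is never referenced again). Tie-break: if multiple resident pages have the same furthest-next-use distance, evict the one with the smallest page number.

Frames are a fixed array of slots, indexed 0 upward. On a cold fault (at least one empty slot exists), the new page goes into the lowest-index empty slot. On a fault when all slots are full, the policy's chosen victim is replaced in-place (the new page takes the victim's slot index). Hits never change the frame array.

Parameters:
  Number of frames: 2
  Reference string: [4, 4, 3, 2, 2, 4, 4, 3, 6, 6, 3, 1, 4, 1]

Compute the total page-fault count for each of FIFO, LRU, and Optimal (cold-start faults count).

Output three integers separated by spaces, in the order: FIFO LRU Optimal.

--- FIFO ---
  step 0: ref 4 -> FAULT, frames=[4,-] (faults so far: 1)
  step 1: ref 4 -> HIT, frames=[4,-] (faults so far: 1)
  step 2: ref 3 -> FAULT, frames=[4,3] (faults so far: 2)
  step 3: ref 2 -> FAULT, evict 4, frames=[2,3] (faults so far: 3)
  step 4: ref 2 -> HIT, frames=[2,3] (faults so far: 3)
  step 5: ref 4 -> FAULT, evict 3, frames=[2,4] (faults so far: 4)
  step 6: ref 4 -> HIT, frames=[2,4] (faults so far: 4)
  step 7: ref 3 -> FAULT, evict 2, frames=[3,4] (faults so far: 5)
  step 8: ref 6 -> FAULT, evict 4, frames=[3,6] (faults so far: 6)
  step 9: ref 6 -> HIT, frames=[3,6] (faults so far: 6)
  step 10: ref 3 -> HIT, frames=[3,6] (faults so far: 6)
  step 11: ref 1 -> FAULT, evict 3, frames=[1,6] (faults so far: 7)
  step 12: ref 4 -> FAULT, evict 6, frames=[1,4] (faults so far: 8)
  step 13: ref 1 -> HIT, frames=[1,4] (faults so far: 8)
  FIFO total faults: 8
--- LRU ---
  step 0: ref 4 -> FAULT, frames=[4,-] (faults so far: 1)
  step 1: ref 4 -> HIT, frames=[4,-] (faults so far: 1)
  step 2: ref 3 -> FAULT, frames=[4,3] (faults so far: 2)
  step 3: ref 2 -> FAULT, evict 4, frames=[2,3] (faults so far: 3)
  step 4: ref 2 -> HIT, frames=[2,3] (faults so far: 3)
  step 5: ref 4 -> FAULT, evict 3, frames=[2,4] (faults so far: 4)
  step 6: ref 4 -> HIT, frames=[2,4] (faults so far: 4)
  step 7: ref 3 -> FAULT, evict 2, frames=[3,4] (faults so far: 5)
  step 8: ref 6 -> FAULT, evict 4, frames=[3,6] (faults so far: 6)
  step 9: ref 6 -> HIT, frames=[3,6] (faults so far: 6)
  step 10: ref 3 -> HIT, frames=[3,6] (faults so far: 6)
  step 11: ref 1 -> FAULT, evict 6, frames=[3,1] (faults so far: 7)
  step 12: ref 4 -> FAULT, evict 3, frames=[4,1] (faults so far: 8)
  step 13: ref 1 -> HIT, frames=[4,1] (faults so far: 8)
  LRU total faults: 8
--- Optimal ---
  step 0: ref 4 -> FAULT, frames=[4,-] (faults so far: 1)
  step 1: ref 4 -> HIT, frames=[4,-] (faults so far: 1)
  step 2: ref 3 -> FAULT, frames=[4,3] (faults so far: 2)
  step 3: ref 2 -> FAULT, evict 3, frames=[4,2] (faults so far: 3)
  step 4: ref 2 -> HIT, frames=[4,2] (faults so far: 3)
  step 5: ref 4 -> HIT, frames=[4,2] (faults so far: 3)
  step 6: ref 4 -> HIT, frames=[4,2] (faults so far: 3)
  step 7: ref 3 -> FAULT, evict 2, frames=[4,3] (faults so far: 4)
  step 8: ref 6 -> FAULT, evict 4, frames=[6,3] (faults so far: 5)
  step 9: ref 6 -> HIT, frames=[6,3] (faults so far: 5)
  step 10: ref 3 -> HIT, frames=[6,3] (faults so far: 5)
  step 11: ref 1 -> FAULT, evict 3, frames=[6,1] (faults so far: 6)
  step 12: ref 4 -> FAULT, evict 6, frames=[4,1] (faults so far: 7)
  step 13: ref 1 -> HIT, frames=[4,1] (faults so far: 7)
  Optimal total faults: 7

Answer: 8 8 7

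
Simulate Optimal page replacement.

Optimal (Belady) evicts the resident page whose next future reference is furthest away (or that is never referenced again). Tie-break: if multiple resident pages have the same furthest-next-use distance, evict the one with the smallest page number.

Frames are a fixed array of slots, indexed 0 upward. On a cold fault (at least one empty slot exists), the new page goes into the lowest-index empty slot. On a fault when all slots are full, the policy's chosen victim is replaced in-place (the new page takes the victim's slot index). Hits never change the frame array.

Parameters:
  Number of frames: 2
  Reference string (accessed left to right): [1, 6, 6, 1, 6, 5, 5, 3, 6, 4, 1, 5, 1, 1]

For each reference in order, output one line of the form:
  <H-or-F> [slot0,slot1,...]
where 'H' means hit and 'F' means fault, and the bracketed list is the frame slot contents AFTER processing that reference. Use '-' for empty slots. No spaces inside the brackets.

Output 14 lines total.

F [1,-]
F [1,6]
H [1,6]
H [1,6]
H [1,6]
F [5,6]
H [5,6]
F [3,6]
H [3,6]
F [4,6]
F [1,6]
F [1,5]
H [1,5]
H [1,5]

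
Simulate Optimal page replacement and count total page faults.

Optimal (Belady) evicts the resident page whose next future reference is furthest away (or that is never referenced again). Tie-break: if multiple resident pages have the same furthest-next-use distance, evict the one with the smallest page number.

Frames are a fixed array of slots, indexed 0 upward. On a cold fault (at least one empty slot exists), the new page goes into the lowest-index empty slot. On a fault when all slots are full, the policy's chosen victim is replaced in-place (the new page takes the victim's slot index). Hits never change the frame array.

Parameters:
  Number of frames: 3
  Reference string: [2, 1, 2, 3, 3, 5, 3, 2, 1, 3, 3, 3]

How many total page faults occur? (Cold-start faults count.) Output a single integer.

Step 0: ref 2 → FAULT, frames=[2,-,-]
Step 1: ref 1 → FAULT, frames=[2,1,-]
Step 2: ref 2 → HIT, frames=[2,1,-]
Step 3: ref 3 → FAULT, frames=[2,1,3]
Step 4: ref 3 → HIT, frames=[2,1,3]
Step 5: ref 5 → FAULT (evict 1), frames=[2,5,3]
Step 6: ref 3 → HIT, frames=[2,5,3]
Step 7: ref 2 → HIT, frames=[2,5,3]
Step 8: ref 1 → FAULT (evict 2), frames=[1,5,3]
Step 9: ref 3 → HIT, frames=[1,5,3]
Step 10: ref 3 → HIT, frames=[1,5,3]
Step 11: ref 3 → HIT, frames=[1,5,3]
Total faults: 5

Answer: 5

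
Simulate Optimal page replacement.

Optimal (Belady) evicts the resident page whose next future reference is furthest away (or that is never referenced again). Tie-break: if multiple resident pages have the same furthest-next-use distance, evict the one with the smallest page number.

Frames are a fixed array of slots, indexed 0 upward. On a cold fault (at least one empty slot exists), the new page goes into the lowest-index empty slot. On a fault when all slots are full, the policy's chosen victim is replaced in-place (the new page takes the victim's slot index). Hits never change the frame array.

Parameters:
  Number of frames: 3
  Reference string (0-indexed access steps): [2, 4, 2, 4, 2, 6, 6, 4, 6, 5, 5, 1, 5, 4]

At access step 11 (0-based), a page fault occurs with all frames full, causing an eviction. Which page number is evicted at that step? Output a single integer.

Step 0: ref 2 -> FAULT, frames=[2,-,-]
Step 1: ref 4 -> FAULT, frames=[2,4,-]
Step 2: ref 2 -> HIT, frames=[2,4,-]
Step 3: ref 4 -> HIT, frames=[2,4,-]
Step 4: ref 2 -> HIT, frames=[2,4,-]
Step 5: ref 6 -> FAULT, frames=[2,4,6]
Step 6: ref 6 -> HIT, frames=[2,4,6]
Step 7: ref 4 -> HIT, frames=[2,4,6]
Step 8: ref 6 -> HIT, frames=[2,4,6]
Step 9: ref 5 -> FAULT, evict 2, frames=[5,4,6]
Step 10: ref 5 -> HIT, frames=[5,4,6]
Step 11: ref 1 -> FAULT, evict 6, frames=[5,4,1]
At step 11: evicted page 6

Answer: 6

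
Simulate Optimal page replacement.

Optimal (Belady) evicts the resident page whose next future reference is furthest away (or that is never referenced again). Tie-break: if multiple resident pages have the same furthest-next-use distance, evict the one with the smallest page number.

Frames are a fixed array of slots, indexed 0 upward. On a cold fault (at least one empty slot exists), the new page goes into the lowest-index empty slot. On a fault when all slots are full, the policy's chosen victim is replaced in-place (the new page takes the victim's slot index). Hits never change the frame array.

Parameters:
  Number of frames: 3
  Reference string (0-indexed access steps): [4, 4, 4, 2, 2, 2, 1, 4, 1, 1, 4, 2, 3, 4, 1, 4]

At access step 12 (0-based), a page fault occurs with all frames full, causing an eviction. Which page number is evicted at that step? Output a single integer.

Answer: 2

Derivation:
Step 0: ref 4 -> FAULT, frames=[4,-,-]
Step 1: ref 4 -> HIT, frames=[4,-,-]
Step 2: ref 4 -> HIT, frames=[4,-,-]
Step 3: ref 2 -> FAULT, frames=[4,2,-]
Step 4: ref 2 -> HIT, frames=[4,2,-]
Step 5: ref 2 -> HIT, frames=[4,2,-]
Step 6: ref 1 -> FAULT, frames=[4,2,1]
Step 7: ref 4 -> HIT, frames=[4,2,1]
Step 8: ref 1 -> HIT, frames=[4,2,1]
Step 9: ref 1 -> HIT, frames=[4,2,1]
Step 10: ref 4 -> HIT, frames=[4,2,1]
Step 11: ref 2 -> HIT, frames=[4,2,1]
Step 12: ref 3 -> FAULT, evict 2, frames=[4,3,1]
At step 12: evicted page 2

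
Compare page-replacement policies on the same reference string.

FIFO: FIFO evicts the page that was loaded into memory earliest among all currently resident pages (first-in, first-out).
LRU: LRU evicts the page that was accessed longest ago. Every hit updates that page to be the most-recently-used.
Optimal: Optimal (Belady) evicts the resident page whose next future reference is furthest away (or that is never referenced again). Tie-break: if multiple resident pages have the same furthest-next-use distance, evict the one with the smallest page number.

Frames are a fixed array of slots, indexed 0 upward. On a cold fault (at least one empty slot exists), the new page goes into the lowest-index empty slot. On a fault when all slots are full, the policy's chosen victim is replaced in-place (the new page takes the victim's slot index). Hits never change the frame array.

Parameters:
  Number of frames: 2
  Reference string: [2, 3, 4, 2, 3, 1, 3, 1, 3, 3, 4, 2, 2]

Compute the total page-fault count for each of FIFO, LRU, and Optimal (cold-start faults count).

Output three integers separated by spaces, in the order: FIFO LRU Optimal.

--- FIFO ---
  step 0: ref 2 -> FAULT, frames=[2,-] (faults so far: 1)
  step 1: ref 3 -> FAULT, frames=[2,3] (faults so far: 2)
  step 2: ref 4 -> FAULT, evict 2, frames=[4,3] (faults so far: 3)
  step 3: ref 2 -> FAULT, evict 3, frames=[4,2] (faults so far: 4)
  step 4: ref 3 -> FAULT, evict 4, frames=[3,2] (faults so far: 5)
  step 5: ref 1 -> FAULT, evict 2, frames=[3,1] (faults so far: 6)
  step 6: ref 3 -> HIT, frames=[3,1] (faults so far: 6)
  step 7: ref 1 -> HIT, frames=[3,1] (faults so far: 6)
  step 8: ref 3 -> HIT, frames=[3,1] (faults so far: 6)
  step 9: ref 3 -> HIT, frames=[3,1] (faults so far: 6)
  step 10: ref 4 -> FAULT, evict 3, frames=[4,1] (faults so far: 7)
  step 11: ref 2 -> FAULT, evict 1, frames=[4,2] (faults so far: 8)
  step 12: ref 2 -> HIT, frames=[4,2] (faults so far: 8)
  FIFO total faults: 8
--- LRU ---
  step 0: ref 2 -> FAULT, frames=[2,-] (faults so far: 1)
  step 1: ref 3 -> FAULT, frames=[2,3] (faults so far: 2)
  step 2: ref 4 -> FAULT, evict 2, frames=[4,3] (faults so far: 3)
  step 3: ref 2 -> FAULT, evict 3, frames=[4,2] (faults so far: 4)
  step 4: ref 3 -> FAULT, evict 4, frames=[3,2] (faults so far: 5)
  step 5: ref 1 -> FAULT, evict 2, frames=[3,1] (faults so far: 6)
  step 6: ref 3 -> HIT, frames=[3,1] (faults so far: 6)
  step 7: ref 1 -> HIT, frames=[3,1] (faults so far: 6)
  step 8: ref 3 -> HIT, frames=[3,1] (faults so far: 6)
  step 9: ref 3 -> HIT, frames=[3,1] (faults so far: 6)
  step 10: ref 4 -> FAULT, evict 1, frames=[3,4] (faults so far: 7)
  step 11: ref 2 -> FAULT, evict 3, frames=[2,4] (faults so far: 8)
  step 12: ref 2 -> HIT, frames=[2,4] (faults so far: 8)
  LRU total faults: 8
--- Optimal ---
  step 0: ref 2 -> FAULT, frames=[2,-] (faults so far: 1)
  step 1: ref 3 -> FAULT, frames=[2,3] (faults so far: 2)
  step 2: ref 4 -> FAULT, evict 3, frames=[2,4] (faults so far: 3)
  step 3: ref 2 -> HIT, frames=[2,4] (faults so far: 3)
  step 4: ref 3 -> FAULT, evict 2, frames=[3,4] (faults so far: 4)
  step 5: ref 1 -> FAULT, evict 4, frames=[3,1] (faults so far: 5)
  step 6: ref 3 -> HIT, frames=[3,1] (faults so far: 5)
  step 7: ref 1 -> HIT, frames=[3,1] (faults so far: 5)
  step 8: ref 3 -> HIT, frames=[3,1] (faults so far: 5)
  step 9: ref 3 -> HIT, frames=[3,1] (faults so far: 5)
  step 10: ref 4 -> FAULT, evict 1, frames=[3,4] (faults so far: 6)
  step 11: ref 2 -> FAULT, evict 3, frames=[2,4] (faults so far: 7)
  step 12: ref 2 -> HIT, frames=[2,4] (faults so far: 7)
  Optimal total faults: 7

Answer: 8 8 7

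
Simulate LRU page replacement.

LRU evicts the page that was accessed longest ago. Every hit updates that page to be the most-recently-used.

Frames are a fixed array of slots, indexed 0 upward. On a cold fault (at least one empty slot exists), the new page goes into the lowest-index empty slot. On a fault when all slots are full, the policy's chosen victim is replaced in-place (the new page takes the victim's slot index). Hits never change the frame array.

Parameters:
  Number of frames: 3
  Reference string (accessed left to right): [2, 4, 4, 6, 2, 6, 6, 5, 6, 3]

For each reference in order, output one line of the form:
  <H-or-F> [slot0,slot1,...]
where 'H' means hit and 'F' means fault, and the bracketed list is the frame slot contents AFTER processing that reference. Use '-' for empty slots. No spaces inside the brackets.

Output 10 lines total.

F [2,-,-]
F [2,4,-]
H [2,4,-]
F [2,4,6]
H [2,4,6]
H [2,4,6]
H [2,4,6]
F [2,5,6]
H [2,5,6]
F [3,5,6]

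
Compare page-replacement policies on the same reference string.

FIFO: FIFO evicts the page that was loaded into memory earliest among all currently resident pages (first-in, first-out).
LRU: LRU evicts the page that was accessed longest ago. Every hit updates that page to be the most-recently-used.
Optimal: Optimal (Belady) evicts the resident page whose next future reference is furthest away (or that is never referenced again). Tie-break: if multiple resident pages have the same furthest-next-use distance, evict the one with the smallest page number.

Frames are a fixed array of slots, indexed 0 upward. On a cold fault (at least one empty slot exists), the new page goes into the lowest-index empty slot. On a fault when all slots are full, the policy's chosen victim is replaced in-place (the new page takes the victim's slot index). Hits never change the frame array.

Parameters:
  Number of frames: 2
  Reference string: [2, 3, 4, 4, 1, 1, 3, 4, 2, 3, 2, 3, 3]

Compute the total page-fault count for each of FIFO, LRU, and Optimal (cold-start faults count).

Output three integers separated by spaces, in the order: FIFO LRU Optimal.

--- FIFO ---
  step 0: ref 2 -> FAULT, frames=[2,-] (faults so far: 1)
  step 1: ref 3 -> FAULT, frames=[2,3] (faults so far: 2)
  step 2: ref 4 -> FAULT, evict 2, frames=[4,3] (faults so far: 3)
  step 3: ref 4 -> HIT, frames=[4,3] (faults so far: 3)
  step 4: ref 1 -> FAULT, evict 3, frames=[4,1] (faults so far: 4)
  step 5: ref 1 -> HIT, frames=[4,1] (faults so far: 4)
  step 6: ref 3 -> FAULT, evict 4, frames=[3,1] (faults so far: 5)
  step 7: ref 4 -> FAULT, evict 1, frames=[3,4] (faults so far: 6)
  step 8: ref 2 -> FAULT, evict 3, frames=[2,4] (faults so far: 7)
  step 9: ref 3 -> FAULT, evict 4, frames=[2,3] (faults so far: 8)
  step 10: ref 2 -> HIT, frames=[2,3] (faults so far: 8)
  step 11: ref 3 -> HIT, frames=[2,3] (faults so far: 8)
  step 12: ref 3 -> HIT, frames=[2,3] (faults so far: 8)
  FIFO total faults: 8
--- LRU ---
  step 0: ref 2 -> FAULT, frames=[2,-] (faults so far: 1)
  step 1: ref 3 -> FAULT, frames=[2,3] (faults so far: 2)
  step 2: ref 4 -> FAULT, evict 2, frames=[4,3] (faults so far: 3)
  step 3: ref 4 -> HIT, frames=[4,3] (faults so far: 3)
  step 4: ref 1 -> FAULT, evict 3, frames=[4,1] (faults so far: 4)
  step 5: ref 1 -> HIT, frames=[4,1] (faults so far: 4)
  step 6: ref 3 -> FAULT, evict 4, frames=[3,1] (faults so far: 5)
  step 7: ref 4 -> FAULT, evict 1, frames=[3,4] (faults so far: 6)
  step 8: ref 2 -> FAULT, evict 3, frames=[2,4] (faults so far: 7)
  step 9: ref 3 -> FAULT, evict 4, frames=[2,3] (faults so far: 8)
  step 10: ref 2 -> HIT, frames=[2,3] (faults so far: 8)
  step 11: ref 3 -> HIT, frames=[2,3] (faults so far: 8)
  step 12: ref 3 -> HIT, frames=[2,3] (faults so far: 8)
  LRU total faults: 8
--- Optimal ---
  step 0: ref 2 -> FAULT, frames=[2,-] (faults so far: 1)
  step 1: ref 3 -> FAULT, frames=[2,3] (faults so far: 2)
  step 2: ref 4 -> FAULT, evict 2, frames=[4,3] (faults so far: 3)
  step 3: ref 4 -> HIT, frames=[4,3] (faults so far: 3)
  step 4: ref 1 -> FAULT, evict 4, frames=[1,3] (faults so far: 4)
  step 5: ref 1 -> HIT, frames=[1,3] (faults so far: 4)
  step 6: ref 3 -> HIT, frames=[1,3] (faults so far: 4)
  step 7: ref 4 -> FAULT, evict 1, frames=[4,3] (faults so far: 5)
  step 8: ref 2 -> FAULT, evict 4, frames=[2,3] (faults so far: 6)
  step 9: ref 3 -> HIT, frames=[2,3] (faults so far: 6)
  step 10: ref 2 -> HIT, frames=[2,3] (faults so far: 6)
  step 11: ref 3 -> HIT, frames=[2,3] (faults so far: 6)
  step 12: ref 3 -> HIT, frames=[2,3] (faults so far: 6)
  Optimal total faults: 6

Answer: 8 8 6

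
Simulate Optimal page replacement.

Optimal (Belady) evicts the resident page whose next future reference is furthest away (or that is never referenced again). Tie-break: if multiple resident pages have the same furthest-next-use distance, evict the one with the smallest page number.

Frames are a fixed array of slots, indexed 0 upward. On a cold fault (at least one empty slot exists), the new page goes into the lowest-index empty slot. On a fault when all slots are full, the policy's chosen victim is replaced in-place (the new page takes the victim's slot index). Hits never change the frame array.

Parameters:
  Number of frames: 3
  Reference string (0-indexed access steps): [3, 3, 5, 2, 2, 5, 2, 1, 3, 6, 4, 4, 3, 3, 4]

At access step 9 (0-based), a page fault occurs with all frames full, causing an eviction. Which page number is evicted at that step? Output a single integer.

Answer: 1

Derivation:
Step 0: ref 3 -> FAULT, frames=[3,-,-]
Step 1: ref 3 -> HIT, frames=[3,-,-]
Step 2: ref 5 -> FAULT, frames=[3,5,-]
Step 3: ref 2 -> FAULT, frames=[3,5,2]
Step 4: ref 2 -> HIT, frames=[3,5,2]
Step 5: ref 5 -> HIT, frames=[3,5,2]
Step 6: ref 2 -> HIT, frames=[3,5,2]
Step 7: ref 1 -> FAULT, evict 2, frames=[3,5,1]
Step 8: ref 3 -> HIT, frames=[3,5,1]
Step 9: ref 6 -> FAULT, evict 1, frames=[3,5,6]
At step 9: evicted page 1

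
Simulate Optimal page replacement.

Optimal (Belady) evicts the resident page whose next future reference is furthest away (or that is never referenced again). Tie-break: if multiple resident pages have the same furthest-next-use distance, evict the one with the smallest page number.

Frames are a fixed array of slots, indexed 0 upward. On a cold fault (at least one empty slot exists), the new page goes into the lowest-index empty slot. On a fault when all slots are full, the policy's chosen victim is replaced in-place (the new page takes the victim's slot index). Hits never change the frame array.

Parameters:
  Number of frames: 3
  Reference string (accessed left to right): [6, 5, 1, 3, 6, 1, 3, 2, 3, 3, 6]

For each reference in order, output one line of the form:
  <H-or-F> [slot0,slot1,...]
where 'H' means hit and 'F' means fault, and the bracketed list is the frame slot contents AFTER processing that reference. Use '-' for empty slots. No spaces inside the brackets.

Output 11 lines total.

F [6,-,-]
F [6,5,-]
F [6,5,1]
F [6,3,1]
H [6,3,1]
H [6,3,1]
H [6,3,1]
F [6,3,2]
H [6,3,2]
H [6,3,2]
H [6,3,2]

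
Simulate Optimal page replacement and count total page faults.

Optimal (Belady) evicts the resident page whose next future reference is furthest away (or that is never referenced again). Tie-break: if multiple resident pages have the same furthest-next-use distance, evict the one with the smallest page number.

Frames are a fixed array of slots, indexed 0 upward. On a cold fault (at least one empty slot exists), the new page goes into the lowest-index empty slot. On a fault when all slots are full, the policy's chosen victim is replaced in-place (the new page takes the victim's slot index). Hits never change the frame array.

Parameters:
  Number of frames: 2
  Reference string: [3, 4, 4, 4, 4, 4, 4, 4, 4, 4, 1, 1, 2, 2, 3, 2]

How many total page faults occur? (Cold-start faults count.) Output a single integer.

Answer: 4

Derivation:
Step 0: ref 3 → FAULT, frames=[3,-]
Step 1: ref 4 → FAULT, frames=[3,4]
Step 2: ref 4 → HIT, frames=[3,4]
Step 3: ref 4 → HIT, frames=[3,4]
Step 4: ref 4 → HIT, frames=[3,4]
Step 5: ref 4 → HIT, frames=[3,4]
Step 6: ref 4 → HIT, frames=[3,4]
Step 7: ref 4 → HIT, frames=[3,4]
Step 8: ref 4 → HIT, frames=[3,4]
Step 9: ref 4 → HIT, frames=[3,4]
Step 10: ref 1 → FAULT (evict 4), frames=[3,1]
Step 11: ref 1 → HIT, frames=[3,1]
Step 12: ref 2 → FAULT (evict 1), frames=[3,2]
Step 13: ref 2 → HIT, frames=[3,2]
Step 14: ref 3 → HIT, frames=[3,2]
Step 15: ref 2 → HIT, frames=[3,2]
Total faults: 4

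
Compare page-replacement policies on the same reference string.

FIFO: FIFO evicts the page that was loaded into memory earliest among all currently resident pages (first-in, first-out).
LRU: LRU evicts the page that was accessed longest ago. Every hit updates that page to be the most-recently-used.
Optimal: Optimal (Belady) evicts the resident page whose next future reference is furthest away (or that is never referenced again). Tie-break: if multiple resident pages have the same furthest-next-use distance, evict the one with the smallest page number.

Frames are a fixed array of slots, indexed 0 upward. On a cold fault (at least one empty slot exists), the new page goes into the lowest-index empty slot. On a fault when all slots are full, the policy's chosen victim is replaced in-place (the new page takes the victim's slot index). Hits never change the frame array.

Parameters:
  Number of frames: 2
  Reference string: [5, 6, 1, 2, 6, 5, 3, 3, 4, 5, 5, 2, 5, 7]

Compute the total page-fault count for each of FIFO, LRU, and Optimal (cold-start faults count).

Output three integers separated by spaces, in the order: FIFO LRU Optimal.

Answer: 11 11 9

Derivation:
--- FIFO ---
  step 0: ref 5 -> FAULT, frames=[5,-] (faults so far: 1)
  step 1: ref 6 -> FAULT, frames=[5,6] (faults so far: 2)
  step 2: ref 1 -> FAULT, evict 5, frames=[1,6] (faults so far: 3)
  step 3: ref 2 -> FAULT, evict 6, frames=[1,2] (faults so far: 4)
  step 4: ref 6 -> FAULT, evict 1, frames=[6,2] (faults so far: 5)
  step 5: ref 5 -> FAULT, evict 2, frames=[6,5] (faults so far: 6)
  step 6: ref 3 -> FAULT, evict 6, frames=[3,5] (faults so far: 7)
  step 7: ref 3 -> HIT, frames=[3,5] (faults so far: 7)
  step 8: ref 4 -> FAULT, evict 5, frames=[3,4] (faults so far: 8)
  step 9: ref 5 -> FAULT, evict 3, frames=[5,4] (faults so far: 9)
  step 10: ref 5 -> HIT, frames=[5,4] (faults so far: 9)
  step 11: ref 2 -> FAULT, evict 4, frames=[5,2] (faults so far: 10)
  step 12: ref 5 -> HIT, frames=[5,2] (faults so far: 10)
  step 13: ref 7 -> FAULT, evict 5, frames=[7,2] (faults so far: 11)
  FIFO total faults: 11
--- LRU ---
  step 0: ref 5 -> FAULT, frames=[5,-] (faults so far: 1)
  step 1: ref 6 -> FAULT, frames=[5,6] (faults so far: 2)
  step 2: ref 1 -> FAULT, evict 5, frames=[1,6] (faults so far: 3)
  step 3: ref 2 -> FAULT, evict 6, frames=[1,2] (faults so far: 4)
  step 4: ref 6 -> FAULT, evict 1, frames=[6,2] (faults so far: 5)
  step 5: ref 5 -> FAULT, evict 2, frames=[6,5] (faults so far: 6)
  step 6: ref 3 -> FAULT, evict 6, frames=[3,5] (faults so far: 7)
  step 7: ref 3 -> HIT, frames=[3,5] (faults so far: 7)
  step 8: ref 4 -> FAULT, evict 5, frames=[3,4] (faults so far: 8)
  step 9: ref 5 -> FAULT, evict 3, frames=[5,4] (faults so far: 9)
  step 10: ref 5 -> HIT, frames=[5,4] (faults so far: 9)
  step 11: ref 2 -> FAULT, evict 4, frames=[5,2] (faults so far: 10)
  step 12: ref 5 -> HIT, frames=[5,2] (faults so far: 10)
  step 13: ref 7 -> FAULT, evict 2, frames=[5,7] (faults so far: 11)
  LRU total faults: 11
--- Optimal ---
  step 0: ref 5 -> FAULT, frames=[5,-] (faults so far: 1)
  step 1: ref 6 -> FAULT, frames=[5,6] (faults so far: 2)
  step 2: ref 1 -> FAULT, evict 5, frames=[1,6] (faults so far: 3)
  step 3: ref 2 -> FAULT, evict 1, frames=[2,6] (faults so far: 4)
  step 4: ref 6 -> HIT, frames=[2,6] (faults so far: 4)
  step 5: ref 5 -> FAULT, evict 6, frames=[2,5] (faults so far: 5)
  step 6: ref 3 -> FAULT, evict 2, frames=[3,5] (faults so far: 6)
  step 7: ref 3 -> HIT, frames=[3,5] (faults so far: 6)
  step 8: ref 4 -> FAULT, evict 3, frames=[4,5] (faults so far: 7)
  step 9: ref 5 -> HIT, frames=[4,5] (faults so far: 7)
  step 10: ref 5 -> HIT, frames=[4,5] (faults so far: 7)
  step 11: ref 2 -> FAULT, evict 4, frames=[2,5] (faults so far: 8)
  step 12: ref 5 -> HIT, frames=[2,5] (faults so far: 8)
  step 13: ref 7 -> FAULT, evict 2, frames=[7,5] (faults so far: 9)
  Optimal total faults: 9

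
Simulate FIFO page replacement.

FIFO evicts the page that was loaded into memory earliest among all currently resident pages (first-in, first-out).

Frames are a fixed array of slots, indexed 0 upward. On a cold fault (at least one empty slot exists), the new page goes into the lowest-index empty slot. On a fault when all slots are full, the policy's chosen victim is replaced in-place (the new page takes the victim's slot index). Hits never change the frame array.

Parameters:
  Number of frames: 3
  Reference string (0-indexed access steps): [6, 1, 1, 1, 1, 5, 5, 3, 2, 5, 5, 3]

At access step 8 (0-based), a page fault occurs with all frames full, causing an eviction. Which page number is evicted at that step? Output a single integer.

Answer: 1

Derivation:
Step 0: ref 6 -> FAULT, frames=[6,-,-]
Step 1: ref 1 -> FAULT, frames=[6,1,-]
Step 2: ref 1 -> HIT, frames=[6,1,-]
Step 3: ref 1 -> HIT, frames=[6,1,-]
Step 4: ref 1 -> HIT, frames=[6,1,-]
Step 5: ref 5 -> FAULT, frames=[6,1,5]
Step 6: ref 5 -> HIT, frames=[6,1,5]
Step 7: ref 3 -> FAULT, evict 6, frames=[3,1,5]
Step 8: ref 2 -> FAULT, evict 1, frames=[3,2,5]
At step 8: evicted page 1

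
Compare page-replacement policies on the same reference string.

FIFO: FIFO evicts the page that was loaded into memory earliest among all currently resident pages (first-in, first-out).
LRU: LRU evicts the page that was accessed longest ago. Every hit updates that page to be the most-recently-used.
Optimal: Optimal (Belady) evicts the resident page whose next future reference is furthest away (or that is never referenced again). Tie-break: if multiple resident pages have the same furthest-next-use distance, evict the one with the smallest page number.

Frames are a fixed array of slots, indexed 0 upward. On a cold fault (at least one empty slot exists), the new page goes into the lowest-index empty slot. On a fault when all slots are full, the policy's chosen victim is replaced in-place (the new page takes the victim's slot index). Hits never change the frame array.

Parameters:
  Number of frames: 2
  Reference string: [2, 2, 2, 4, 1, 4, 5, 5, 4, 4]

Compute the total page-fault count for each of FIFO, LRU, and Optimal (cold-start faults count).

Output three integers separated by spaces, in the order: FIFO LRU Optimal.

--- FIFO ---
  step 0: ref 2 -> FAULT, frames=[2,-] (faults so far: 1)
  step 1: ref 2 -> HIT, frames=[2,-] (faults so far: 1)
  step 2: ref 2 -> HIT, frames=[2,-] (faults so far: 1)
  step 3: ref 4 -> FAULT, frames=[2,4] (faults so far: 2)
  step 4: ref 1 -> FAULT, evict 2, frames=[1,4] (faults so far: 3)
  step 5: ref 4 -> HIT, frames=[1,4] (faults so far: 3)
  step 6: ref 5 -> FAULT, evict 4, frames=[1,5] (faults so far: 4)
  step 7: ref 5 -> HIT, frames=[1,5] (faults so far: 4)
  step 8: ref 4 -> FAULT, evict 1, frames=[4,5] (faults so far: 5)
  step 9: ref 4 -> HIT, frames=[4,5] (faults so far: 5)
  FIFO total faults: 5
--- LRU ---
  step 0: ref 2 -> FAULT, frames=[2,-] (faults so far: 1)
  step 1: ref 2 -> HIT, frames=[2,-] (faults so far: 1)
  step 2: ref 2 -> HIT, frames=[2,-] (faults so far: 1)
  step 3: ref 4 -> FAULT, frames=[2,4] (faults so far: 2)
  step 4: ref 1 -> FAULT, evict 2, frames=[1,4] (faults so far: 3)
  step 5: ref 4 -> HIT, frames=[1,4] (faults so far: 3)
  step 6: ref 5 -> FAULT, evict 1, frames=[5,4] (faults so far: 4)
  step 7: ref 5 -> HIT, frames=[5,4] (faults so far: 4)
  step 8: ref 4 -> HIT, frames=[5,4] (faults so far: 4)
  step 9: ref 4 -> HIT, frames=[5,4] (faults so far: 4)
  LRU total faults: 4
--- Optimal ---
  step 0: ref 2 -> FAULT, frames=[2,-] (faults so far: 1)
  step 1: ref 2 -> HIT, frames=[2,-] (faults so far: 1)
  step 2: ref 2 -> HIT, frames=[2,-] (faults so far: 1)
  step 3: ref 4 -> FAULT, frames=[2,4] (faults so far: 2)
  step 4: ref 1 -> FAULT, evict 2, frames=[1,4] (faults so far: 3)
  step 5: ref 4 -> HIT, frames=[1,4] (faults so far: 3)
  step 6: ref 5 -> FAULT, evict 1, frames=[5,4] (faults so far: 4)
  step 7: ref 5 -> HIT, frames=[5,4] (faults so far: 4)
  step 8: ref 4 -> HIT, frames=[5,4] (faults so far: 4)
  step 9: ref 4 -> HIT, frames=[5,4] (faults so far: 4)
  Optimal total faults: 4

Answer: 5 4 4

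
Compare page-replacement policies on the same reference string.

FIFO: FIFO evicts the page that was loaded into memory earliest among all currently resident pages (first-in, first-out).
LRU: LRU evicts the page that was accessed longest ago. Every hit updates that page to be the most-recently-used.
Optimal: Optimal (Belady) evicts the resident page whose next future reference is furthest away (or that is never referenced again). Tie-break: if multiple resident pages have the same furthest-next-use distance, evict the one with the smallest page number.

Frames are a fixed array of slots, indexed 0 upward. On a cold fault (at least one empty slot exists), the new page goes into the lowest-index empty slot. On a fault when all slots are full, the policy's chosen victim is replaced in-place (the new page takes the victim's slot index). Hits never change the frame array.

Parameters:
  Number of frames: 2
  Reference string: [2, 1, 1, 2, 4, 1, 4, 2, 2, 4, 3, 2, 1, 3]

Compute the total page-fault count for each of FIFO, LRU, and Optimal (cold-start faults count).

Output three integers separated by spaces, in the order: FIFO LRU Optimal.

--- FIFO ---
  step 0: ref 2 -> FAULT, frames=[2,-] (faults so far: 1)
  step 1: ref 1 -> FAULT, frames=[2,1] (faults so far: 2)
  step 2: ref 1 -> HIT, frames=[2,1] (faults so far: 2)
  step 3: ref 2 -> HIT, frames=[2,1] (faults so far: 2)
  step 4: ref 4 -> FAULT, evict 2, frames=[4,1] (faults so far: 3)
  step 5: ref 1 -> HIT, frames=[4,1] (faults so far: 3)
  step 6: ref 4 -> HIT, frames=[4,1] (faults so far: 3)
  step 7: ref 2 -> FAULT, evict 1, frames=[4,2] (faults so far: 4)
  step 8: ref 2 -> HIT, frames=[4,2] (faults so far: 4)
  step 9: ref 4 -> HIT, frames=[4,2] (faults so far: 4)
  step 10: ref 3 -> FAULT, evict 4, frames=[3,2] (faults so far: 5)
  step 11: ref 2 -> HIT, frames=[3,2] (faults so far: 5)
  step 12: ref 1 -> FAULT, evict 2, frames=[3,1] (faults so far: 6)
  step 13: ref 3 -> HIT, frames=[3,1] (faults so far: 6)
  FIFO total faults: 6
--- LRU ---
  step 0: ref 2 -> FAULT, frames=[2,-] (faults so far: 1)
  step 1: ref 1 -> FAULT, frames=[2,1] (faults so far: 2)
  step 2: ref 1 -> HIT, frames=[2,1] (faults so far: 2)
  step 3: ref 2 -> HIT, frames=[2,1] (faults so far: 2)
  step 4: ref 4 -> FAULT, evict 1, frames=[2,4] (faults so far: 3)
  step 5: ref 1 -> FAULT, evict 2, frames=[1,4] (faults so far: 4)
  step 6: ref 4 -> HIT, frames=[1,4] (faults so far: 4)
  step 7: ref 2 -> FAULT, evict 1, frames=[2,4] (faults so far: 5)
  step 8: ref 2 -> HIT, frames=[2,4] (faults so far: 5)
  step 9: ref 4 -> HIT, frames=[2,4] (faults so far: 5)
  step 10: ref 3 -> FAULT, evict 2, frames=[3,4] (faults so far: 6)
  step 11: ref 2 -> FAULT, evict 4, frames=[3,2] (faults so far: 7)
  step 12: ref 1 -> FAULT, evict 3, frames=[1,2] (faults so far: 8)
  step 13: ref 3 -> FAULT, evict 2, frames=[1,3] (faults so far: 9)
  LRU total faults: 9
--- Optimal ---
  step 0: ref 2 -> FAULT, frames=[2,-] (faults so far: 1)
  step 1: ref 1 -> FAULT, frames=[2,1] (faults so far: 2)
  step 2: ref 1 -> HIT, frames=[2,1] (faults so far: 2)
  step 3: ref 2 -> HIT, frames=[2,1] (faults so far: 2)
  step 4: ref 4 -> FAULT, evict 2, frames=[4,1] (faults so far: 3)
  step 5: ref 1 -> HIT, frames=[4,1] (faults so far: 3)
  step 6: ref 4 -> HIT, frames=[4,1] (faults so far: 3)
  step 7: ref 2 -> FAULT, evict 1, frames=[4,2] (faults so far: 4)
  step 8: ref 2 -> HIT, frames=[4,2] (faults so far: 4)
  step 9: ref 4 -> HIT, frames=[4,2] (faults so far: 4)
  step 10: ref 3 -> FAULT, evict 4, frames=[3,2] (faults so far: 5)
  step 11: ref 2 -> HIT, frames=[3,2] (faults so far: 5)
  step 12: ref 1 -> FAULT, evict 2, frames=[3,1] (faults so far: 6)
  step 13: ref 3 -> HIT, frames=[3,1] (faults so far: 6)
  Optimal total faults: 6

Answer: 6 9 6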